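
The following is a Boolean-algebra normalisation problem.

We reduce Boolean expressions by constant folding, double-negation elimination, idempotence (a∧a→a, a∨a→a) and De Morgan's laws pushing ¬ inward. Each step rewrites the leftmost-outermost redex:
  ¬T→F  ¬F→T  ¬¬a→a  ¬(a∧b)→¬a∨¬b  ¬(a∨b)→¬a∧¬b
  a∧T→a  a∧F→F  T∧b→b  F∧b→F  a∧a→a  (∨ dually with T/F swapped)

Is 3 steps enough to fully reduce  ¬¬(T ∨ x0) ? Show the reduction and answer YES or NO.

  start: ¬¬(T ∨ x0)
  step 1: T ∨ x0
  step 2: T

Answer: YES — reaches normal form T in 2 ≤ 3 steps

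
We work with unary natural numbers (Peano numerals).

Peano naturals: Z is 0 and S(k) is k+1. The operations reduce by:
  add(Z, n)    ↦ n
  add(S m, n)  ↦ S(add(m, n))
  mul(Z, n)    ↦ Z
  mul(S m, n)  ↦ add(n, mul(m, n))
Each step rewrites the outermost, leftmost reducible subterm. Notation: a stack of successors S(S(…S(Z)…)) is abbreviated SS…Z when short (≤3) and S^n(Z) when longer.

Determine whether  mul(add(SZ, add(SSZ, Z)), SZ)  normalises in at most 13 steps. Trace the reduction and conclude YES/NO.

  start: mul(add(SZ, add(SSZ, Z)), SZ)
  [1] mul(S(add(Z, add(SSZ, Z))), SZ)
  [2] add(SZ, mul(add(Z, add(SSZ, Z)), SZ))
  [3] S(add(Z, mul(add(Z, add(SSZ, Z)), SZ)))
  [4] S(mul(add(Z, add(SSZ, Z)), SZ))
  [5] S(mul(add(SSZ, Z), SZ))
  [6] S(mul(S(add(SZ, Z)), SZ))
  [7] S(add(SZ, mul(add(SZ, Z), SZ)))
  [8] S(S(add(Z, mul(add(SZ, Z), SZ))))
  [9] S(S(mul(add(SZ, Z), SZ)))
  [10] S(S(mul(S(add(Z, Z)), SZ)))
  [11] S(S(add(SZ, mul(add(Z, Z), SZ))))
  [12] S(S(S(add(Z, mul(add(Z, Z), SZ)))))
  [13] S(S(S(mul(add(Z, Z), SZ))))

Answer: NO — after 13 steps the term is S(S(S(mul(add(Z, Z), SZ)))), not yet normal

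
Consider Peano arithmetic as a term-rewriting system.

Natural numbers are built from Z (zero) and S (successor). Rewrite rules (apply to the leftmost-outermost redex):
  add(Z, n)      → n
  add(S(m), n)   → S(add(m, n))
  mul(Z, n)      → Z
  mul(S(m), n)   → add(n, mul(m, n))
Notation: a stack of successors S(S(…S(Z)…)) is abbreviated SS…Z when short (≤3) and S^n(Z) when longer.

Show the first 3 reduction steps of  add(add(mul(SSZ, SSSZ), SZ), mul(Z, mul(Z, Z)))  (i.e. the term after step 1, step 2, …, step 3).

  start: add(add(mul(SSZ, SSSZ), SZ), mul(Z, mul(Z, Z)))
  [1] add(add(add(SSSZ, mul(SZ, SSSZ)), SZ), mul(Z, mul(Z, Z)))
  [2] add(add(S(add(SSZ, mul(SZ, SSSZ))), SZ), mul(Z, mul(Z, Z)))
  [3] add(S(add(add(SSZ, mul(SZ, SSSZ)), SZ)), mul(Z, mul(Z, Z)))

Answer: after 3 steps: add(S(add(add(SSZ, mul(SZ, SSSZ)), SZ)), mul(Z, mul(Z, Z)))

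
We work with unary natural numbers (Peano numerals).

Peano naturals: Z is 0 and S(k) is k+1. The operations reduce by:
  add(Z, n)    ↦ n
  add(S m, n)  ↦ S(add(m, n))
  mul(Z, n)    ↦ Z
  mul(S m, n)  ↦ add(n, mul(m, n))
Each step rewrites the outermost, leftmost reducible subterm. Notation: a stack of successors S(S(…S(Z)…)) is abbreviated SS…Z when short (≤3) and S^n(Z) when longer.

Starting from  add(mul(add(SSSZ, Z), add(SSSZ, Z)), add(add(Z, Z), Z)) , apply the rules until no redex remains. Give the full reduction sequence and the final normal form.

  start: add(mul(add(SSSZ, Z), add(SSSZ, Z)), add(add(Z, Z), Z))
  →1  add(mul(S(add(SSZ, Z)), add(SSSZ, Z)), add(add(Z, Z), Z))
  →2  add(add(add(SSSZ, Z), mul(add(SSZ, Z), add(SSSZ, Z))), add(add(Z, Z), Z))
  →3  add(add(S(add(SSZ, Z)), mul(add(SSZ, Z), add(SSSZ, Z))), add(add(Z, Z), Z))
  →4  add(S(add(add(SSZ, Z), mul(add(SSZ, Z), add(SSSZ, Z)))), add(add(Z, Z), Z))
  →5  S(add(add(add(SSZ, Z), mul(add(SSZ, Z), add(SSSZ, Z))), add(add(Z, Z), Z)))
  →6  S(add(add(S(add(SZ, Z)), mul(add(SSZ, Z), add(SSSZ, Z))), add(add(Z, Z), Z)))
  →7  S(add(S(add(add(SZ, Z), mul(add(SSZ, Z), add(SSSZ, Z)))), add(add(Z, Z), Z)))
  →8  S(S(add(add(add(SZ, Z), mul(add(SSZ, Z), add(SSSZ, Z))), add(add(Z, Z), Z))))
  →9  S(S(add(add(S(add(Z, Z)), mul(add(SSZ, Z), add(SSSZ, Z))), add(add(Z, Z), Z))))
  →10  S(S(add(S(add(add(Z, Z), mul(add(SSZ, Z), add(SSSZ, Z)))), add(add(Z, Z), Z))))
  →11  S(S(S(add(add(add(Z, Z), mul(add(SSZ, Z), add(SSSZ, Z))), add(add(Z, Z), Z)))))
  →12  S(S(S(add(add(Z, mul(add(SSZ, Z), add(SSSZ, Z))), add(add(Z, Z), Z)))))
  →13  S(S(S(add(mul(add(SSZ, Z), add(SSSZ, Z)), add(add(Z, Z), Z)))))
  →14  S(S(S(add(mul(S(add(SZ, Z)), add(SSSZ, Z)), add(add(Z, Z), Z)))))
  →15  S(S(S(add(add(add(SSSZ, Z), mul(add(SZ, Z), add(SSSZ, Z))), add(add(Z, Z), Z)))))
  →16  S(S(S(add(add(S(add(SSZ, Z)), mul(add(SZ, Z), add(SSSZ, Z))), add(add(Z, Z), Z)))))
  →17  S(S(S(add(S(add(add(SSZ, Z), mul(add(SZ, Z), add(SSSZ, Z)))), add(add(Z, Z), Z)))))
  →18  S(S(S(S(add(add(add(SSZ, Z), mul(add(SZ, Z), add(SSSZ, Z))), add(add(Z, Z), Z))))))
  →19  S(S(S(S(add(add(S(add(SZ, Z)), mul(add(SZ, Z), add(SSSZ, Z))), add(add(Z, Z), Z))))))
  →20  S(S(S(S(add(S(add(add(SZ, Z), mul(add(SZ, Z), add(SSSZ, Z)))), add(add(Z, Z), Z))))))
  →21  S(S(S(S(S(add(add(add(SZ, Z), mul(add(SZ, Z), add(SSSZ, Z))), add(add(Z, Z), Z)))))))
  →22  S(S(S(S(S(add(add(S(add(Z, Z)), mul(add(SZ, Z), add(SSSZ, Z))), add(add(Z, Z), Z)))))))
  →23  S(S(S(S(S(add(S(add(add(Z, Z), mul(add(SZ, Z), add(SSSZ, Z)))), add(add(Z, Z), Z)))))))
  →24  S(S(S(S(S(S(add(add(add(Z, Z), mul(add(SZ, Z), add(SSSZ, Z))), add(add(Z, Z), Z))))))))
  →25  S(S(S(S(S(S(add(add(Z, mul(add(SZ, Z), add(SSSZ, Z))), add(add(Z, Z), Z))))))))
  →26  S(S(S(S(S(S(add(mul(add(SZ, Z), add(SSSZ, Z)), add(add(Z, Z), Z))))))))
  →27  S(S(S(S(S(S(add(mul(S(add(Z, Z)), add(SSSZ, Z)), add(add(Z, Z), Z))))))))
  →28  S(S(S(S(S(S(add(add(add(SSSZ, Z), mul(add(Z, Z), add(SSSZ, Z))), add(add(Z, Z), Z))))))))
  →29  S(S(S(S(S(S(add(add(S(add(SSZ, Z)), mul(add(Z, Z), add(SSSZ, Z))), add(add(Z, Z), Z))))))))
  →30  S(S(S(S(S(S(add(S(add(add(SSZ, Z), mul(add(Z, Z), add(SSSZ, Z)))), add(add(Z, Z), Z))))))))
  →31  S(S(S(S(S(S(S(add(add(add(SSZ, Z), mul(add(Z, Z), add(SSSZ, Z))), add(add(Z, Z), Z)))))))))
  →32  S(S(S(S(S(S(S(add(add(S(add(SZ, Z)), mul(add(Z, Z), add(SSSZ, Z))), add(add(Z, Z), Z)))))))))
  →33  S(S(S(S(S(S(S(add(S(add(add(SZ, Z), mul(add(Z, Z), add(SSSZ, Z)))), add(add(Z, Z), Z)))))))))
  →34  S(S(S(S(S(S(S(S(add(add(add(SZ, Z), mul(add(Z, Z), add(SSSZ, Z))), add(add(Z, Z), Z))))))))))
  →35  S(S(S(S(S(S(S(S(add(add(S(add(Z, Z)), mul(add(Z, Z), add(SSSZ, Z))), add(add(Z, Z), Z))))))))))
  →36  S(S(S(S(S(S(S(S(add(S(add(add(Z, Z), mul(add(Z, Z), add(SSSZ, Z)))), add(add(Z, Z), Z))))))))))
  →37  S(S(S(S(S(S(S(S(S(add(add(add(Z, Z), mul(add(Z, Z), add(SSSZ, Z))), add(add(Z, Z), Z)))))))))))
  →38  S(S(S(S(S(S(S(S(S(add(add(Z, mul(add(Z, Z), add(SSSZ, Z))), add(add(Z, Z), Z)))))))))))
  →39  S(S(S(S(S(S(S(S(S(add(mul(add(Z, Z), add(SSSZ, Z)), add(add(Z, Z), Z)))))))))))
  →40  S(S(S(S(S(S(S(S(S(add(mul(Z, add(SSSZ, Z)), add(add(Z, Z), Z)))))))))))
  →41  S(S(S(S(S(S(S(S(S(add(Z, add(add(Z, Z), Z)))))))))))
  →42  S(S(S(S(S(S(S(S(S(add(add(Z, Z), Z))))))))))
  →43  S(S(S(S(S(S(S(S(S(add(Z, Z))))))))))
  →44  S^9(Z)

Answer: normal form = S^9(Z)  (in 44 steps)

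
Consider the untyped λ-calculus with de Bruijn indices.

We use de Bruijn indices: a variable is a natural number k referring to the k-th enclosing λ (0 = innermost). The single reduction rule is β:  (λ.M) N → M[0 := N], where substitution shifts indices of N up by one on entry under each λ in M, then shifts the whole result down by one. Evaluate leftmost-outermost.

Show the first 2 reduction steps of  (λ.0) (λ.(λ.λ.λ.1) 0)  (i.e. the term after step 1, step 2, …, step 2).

Answer: after 2 steps: λ.λ.λ.1

Derivation:
  start: (λ.0) (λ.(λ.λ.λ.1) 0)
  →1  λ.(λ.λ.λ.1) 0
  →2  λ.λ.λ.1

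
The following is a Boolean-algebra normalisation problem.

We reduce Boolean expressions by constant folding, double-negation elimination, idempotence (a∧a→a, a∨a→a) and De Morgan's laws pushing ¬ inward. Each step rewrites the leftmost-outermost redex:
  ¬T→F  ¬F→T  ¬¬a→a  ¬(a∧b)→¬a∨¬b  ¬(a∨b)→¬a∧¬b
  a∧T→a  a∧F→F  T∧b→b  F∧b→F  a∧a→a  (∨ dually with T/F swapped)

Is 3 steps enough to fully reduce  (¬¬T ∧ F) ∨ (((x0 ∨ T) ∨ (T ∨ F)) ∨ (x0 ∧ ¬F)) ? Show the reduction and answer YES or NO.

Answer: NO — after 3 steps the term is (T ∨ (T ∨ F)) ∨ (x0 ∧ ¬F), not yet normal

Working:
  start: (¬¬T ∧ F) ∨ (((x0 ∨ T) ∨ (T ∨ F)) ∨ (x0 ∧ ¬F))
  →1  F ∨ (((x0 ∨ T) ∨ (T ∨ F)) ∨ (x0 ∧ ¬F))
  →2  ((x0 ∨ T) ∨ (T ∨ F)) ∨ (x0 ∧ ¬F)
  →3  (T ∨ (T ∨ F)) ∨ (x0 ∧ ¬F)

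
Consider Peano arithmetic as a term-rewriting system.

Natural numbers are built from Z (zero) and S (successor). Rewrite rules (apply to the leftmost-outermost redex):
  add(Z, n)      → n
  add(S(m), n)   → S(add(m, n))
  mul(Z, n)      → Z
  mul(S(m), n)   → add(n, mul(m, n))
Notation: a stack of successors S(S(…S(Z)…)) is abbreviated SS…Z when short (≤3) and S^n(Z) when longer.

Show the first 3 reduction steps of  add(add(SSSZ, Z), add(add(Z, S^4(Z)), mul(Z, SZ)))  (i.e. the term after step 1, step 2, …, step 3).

  start: add(add(SSSZ, Z), add(add(Z, S^4(Z)), mul(Z, SZ)))
  [1] add(S(add(SSZ, Z)), add(add(Z, S^4(Z)), mul(Z, SZ)))
  [2] S(add(add(SSZ, Z), add(add(Z, S^4(Z)), mul(Z, SZ))))
  [3] S(add(S(add(SZ, Z)), add(add(Z, S^4(Z)), mul(Z, SZ))))

Answer: after 3 steps: S(add(S(add(SZ, Z)), add(add(Z, S^4(Z)), mul(Z, SZ))))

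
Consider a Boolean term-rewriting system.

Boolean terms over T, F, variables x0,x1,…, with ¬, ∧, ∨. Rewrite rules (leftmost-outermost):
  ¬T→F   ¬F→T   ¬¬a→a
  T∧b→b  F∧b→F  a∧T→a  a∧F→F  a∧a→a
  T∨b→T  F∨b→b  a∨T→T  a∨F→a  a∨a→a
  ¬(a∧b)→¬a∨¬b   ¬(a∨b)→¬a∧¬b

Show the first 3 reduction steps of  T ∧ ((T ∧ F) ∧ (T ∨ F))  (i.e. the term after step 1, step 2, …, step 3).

  start: T ∧ ((T ∧ F) ∧ (T ∨ F))
  →1  (T ∧ F) ∧ (T ∨ F)
  →2  F ∧ (T ∨ F)
  →3  F

Answer: after 3 steps: F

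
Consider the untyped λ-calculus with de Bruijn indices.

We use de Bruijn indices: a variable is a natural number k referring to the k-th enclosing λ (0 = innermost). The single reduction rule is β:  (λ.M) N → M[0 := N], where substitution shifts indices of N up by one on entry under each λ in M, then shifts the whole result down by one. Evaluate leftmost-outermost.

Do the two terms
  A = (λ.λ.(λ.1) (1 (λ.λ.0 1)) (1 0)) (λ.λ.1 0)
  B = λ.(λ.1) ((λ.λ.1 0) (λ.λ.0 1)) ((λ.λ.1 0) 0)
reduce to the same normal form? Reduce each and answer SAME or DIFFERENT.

Answer: SAME — A ⇓ λ.0 (λ.1 0), B ⇓ λ.0 (λ.1 0)

Reduction:
Term A:
  start: (λ.λ.(λ.1) (1 (λ.λ.0 1)) (1 0)) (λ.λ.1 0)
  →1  λ.(λ.1) ((λ.λ.1 0) (λ.λ.0 1)) ((λ.λ.1 0) 0)
  →2  λ.0 ((λ.λ.1 0) 0)
  →3  λ.0 (λ.1 0)

Term B:
  start: λ.(λ.1) ((λ.λ.1 0) (λ.λ.0 1)) ((λ.λ.1 0) 0)
  →1  λ.0 ((λ.λ.1 0) 0)
  →2  λ.0 (λ.1 0)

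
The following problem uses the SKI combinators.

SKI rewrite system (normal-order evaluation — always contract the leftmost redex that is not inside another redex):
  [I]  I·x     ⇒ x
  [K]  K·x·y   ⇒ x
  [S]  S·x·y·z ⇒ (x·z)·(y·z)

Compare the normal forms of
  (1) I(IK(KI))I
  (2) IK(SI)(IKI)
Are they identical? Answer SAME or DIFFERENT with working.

Answer: DIFFERENT — A ⇓ KI, B ⇓ SI

Derivation:
Term A:
  start: I(IK(KI))I
  step 1: IK(KI)I
  step 2: K(KI)I
  step 3: KI

Term B:
  start: IK(SI)(IKI)
  step 1: K(SI)(IKI)
  step 2: SI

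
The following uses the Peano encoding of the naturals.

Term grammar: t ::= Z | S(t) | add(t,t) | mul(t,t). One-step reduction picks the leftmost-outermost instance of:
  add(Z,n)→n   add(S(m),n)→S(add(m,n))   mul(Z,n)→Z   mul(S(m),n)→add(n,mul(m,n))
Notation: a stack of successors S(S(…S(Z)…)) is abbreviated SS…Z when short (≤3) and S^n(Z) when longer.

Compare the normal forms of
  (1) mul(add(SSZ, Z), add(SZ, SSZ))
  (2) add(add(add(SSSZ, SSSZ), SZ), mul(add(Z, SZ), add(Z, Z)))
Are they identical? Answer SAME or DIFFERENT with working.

Term A:
  start: mul(add(SSZ, Z), add(SZ, SSZ))
  step 1: mul(S(add(SZ, Z)), add(SZ, SSZ))
  step 2: add(add(SZ, SSZ), mul(add(SZ, Z), add(SZ, SSZ)))
  step 3: add(S(add(Z, SSZ)), mul(add(SZ, Z), add(SZ, SSZ)))
  step 4: S(add(add(Z, SSZ), mul(add(SZ, Z), add(SZ, SSZ))))
  step 5: S(add(SSZ, mul(add(SZ, Z), add(SZ, SSZ))))
  step 6: S(S(add(SZ, mul(add(SZ, Z), add(SZ, SSZ)))))
  step 7: S(S(S(add(Z, mul(add(SZ, Z), add(SZ, SSZ))))))
  step 8: S(S(S(mul(add(SZ, Z), add(SZ, SSZ)))))
  step 9: S(S(S(mul(S(add(Z, Z)), add(SZ, SSZ)))))
  step 10: S(S(S(add(add(SZ, SSZ), mul(add(Z, Z), add(SZ, SSZ))))))
  step 11: S(S(S(add(S(add(Z, SSZ)), mul(add(Z, Z), add(SZ, SSZ))))))
  step 12: S(S(S(S(add(add(Z, SSZ), mul(add(Z, Z), add(SZ, SSZ)))))))
  step 13: S(S(S(S(add(SSZ, mul(add(Z, Z), add(SZ, SSZ)))))))
  step 14: S(S(S(S(S(add(SZ, mul(add(Z, Z), add(SZ, SSZ))))))))
  step 15: S(S(S(S(S(S(add(Z, mul(add(Z, Z), add(SZ, SSZ)))))))))
  step 16: S(S(S(S(S(S(mul(add(Z, Z), add(SZ, SSZ))))))))
  step 17: S(S(S(S(S(S(mul(Z, add(SZ, SSZ))))))))
  step 18: S^6(Z)

Term B:
  start: add(add(add(SSSZ, SSSZ), SZ), mul(add(Z, SZ), add(Z, Z)))
  step 1: add(add(S(add(SSZ, SSSZ)), SZ), mul(add(Z, SZ), add(Z, Z)))
  step 2: add(S(add(add(SSZ, SSSZ), SZ)), mul(add(Z, SZ), add(Z, Z)))
  step 3: S(add(add(add(SSZ, SSSZ), SZ), mul(add(Z, SZ), add(Z, Z))))
  step 4: S(add(add(S(add(SZ, SSSZ)), SZ), mul(add(Z, SZ), add(Z, Z))))
  step 5: S(add(S(add(add(SZ, SSSZ), SZ)), mul(add(Z, SZ), add(Z, Z))))
  step 6: S(S(add(add(add(SZ, SSSZ), SZ), mul(add(Z, SZ), add(Z, Z)))))
  step 7: S(S(add(add(S(add(Z, SSSZ)), SZ), mul(add(Z, SZ), add(Z, Z)))))
  step 8: S(S(add(S(add(add(Z, SSSZ), SZ)), mul(add(Z, SZ), add(Z, Z)))))
  step 9: S(S(S(add(add(add(Z, SSSZ), SZ), mul(add(Z, SZ), add(Z, Z))))))
  step 10: S(S(S(add(add(SSSZ, SZ), mul(add(Z, SZ), add(Z, Z))))))
  step 11: S(S(S(add(S(add(SSZ, SZ)), mul(add(Z, SZ), add(Z, Z))))))
  step 12: S(S(S(S(add(add(SSZ, SZ), mul(add(Z, SZ), add(Z, Z)))))))
  step 13: S(S(S(S(add(S(add(SZ, SZ)), mul(add(Z, SZ), add(Z, Z)))))))
  step 14: S(S(S(S(S(add(add(SZ, SZ), mul(add(Z, SZ), add(Z, Z))))))))
  step 15: S(S(S(S(S(add(S(add(Z, SZ)), mul(add(Z, SZ), add(Z, Z))))))))
  step 16: S(S(S(S(S(S(add(add(Z, SZ), mul(add(Z, SZ), add(Z, Z)))))))))
  step 17: S(S(S(S(S(S(add(SZ, mul(add(Z, SZ), add(Z, Z)))))))))
  step 18: S(S(S(S(S(S(S(add(Z, mul(add(Z, SZ), add(Z, Z))))))))))
  step 19: S(S(S(S(S(S(S(mul(add(Z, SZ), add(Z, Z)))))))))
  step 20: S(S(S(S(S(S(S(mul(SZ, add(Z, Z)))))))))
  step 21: S(S(S(S(S(S(S(add(add(Z, Z), mul(Z, add(Z, Z))))))))))
  step 22: S(S(S(S(S(S(S(add(Z, mul(Z, add(Z, Z))))))))))
  step 23: S(S(S(S(S(S(S(mul(Z, add(Z, Z)))))))))
  step 24: S^7(Z)

Answer: DIFFERENT — A ⇓ S^6(Z), B ⇓ S^7(Z)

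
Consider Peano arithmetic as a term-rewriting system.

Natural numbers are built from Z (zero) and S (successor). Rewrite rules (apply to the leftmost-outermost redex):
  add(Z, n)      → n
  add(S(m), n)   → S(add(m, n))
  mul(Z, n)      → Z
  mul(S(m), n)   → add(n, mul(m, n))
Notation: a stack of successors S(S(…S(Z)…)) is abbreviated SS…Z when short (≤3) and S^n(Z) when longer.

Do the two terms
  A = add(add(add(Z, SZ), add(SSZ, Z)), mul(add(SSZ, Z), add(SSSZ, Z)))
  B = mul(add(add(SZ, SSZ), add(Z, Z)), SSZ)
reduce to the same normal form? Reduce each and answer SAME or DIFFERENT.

Term A:
  start: add(add(add(Z, SZ), add(SSZ, Z)), mul(add(SSZ, Z), add(SSSZ, Z)))
  →1  add(add(SZ, add(SSZ, Z)), mul(add(SSZ, Z), add(SSSZ, Z)))
  →2  add(S(add(Z, add(SSZ, Z))), mul(add(SSZ, Z), add(SSSZ, Z)))
  →3  S(add(add(Z, add(SSZ, Z)), mul(add(SSZ, Z), add(SSSZ, Z))))
  →4  S(add(add(SSZ, Z), mul(add(SSZ, Z), add(SSSZ, Z))))
  →5  S(add(S(add(SZ, Z)), mul(add(SSZ, Z), add(SSSZ, Z))))
  →6  S(S(add(add(SZ, Z), mul(add(SSZ, Z), add(SSSZ, Z)))))
  →7  S(S(add(S(add(Z, Z)), mul(add(SSZ, Z), add(SSSZ, Z)))))
  →8  S(S(S(add(add(Z, Z), mul(add(SSZ, Z), add(SSSZ, Z))))))
  →9  S(S(S(add(Z, mul(add(SSZ, Z), add(SSSZ, Z))))))
  →10  S(S(S(mul(add(SSZ, Z), add(SSSZ, Z)))))
  →11  S(S(S(mul(S(add(SZ, Z)), add(SSSZ, Z)))))
  →12  S(S(S(add(add(SSSZ, Z), mul(add(SZ, Z), add(SSSZ, Z))))))
  →13  S(S(S(add(S(add(SSZ, Z)), mul(add(SZ, Z), add(SSSZ, Z))))))
  →14  S(S(S(S(add(add(SSZ, Z), mul(add(SZ, Z), add(SSSZ, Z)))))))
  →15  S(S(S(S(add(S(add(SZ, Z)), mul(add(SZ, Z), add(SSSZ, Z)))))))
  →16  S(S(S(S(S(add(add(SZ, Z), mul(add(SZ, Z), add(SSSZ, Z))))))))
  →17  S(S(S(S(S(add(S(add(Z, Z)), mul(add(SZ, Z), add(SSSZ, Z))))))))
  →18  S(S(S(S(S(S(add(add(Z, Z), mul(add(SZ, Z), add(SSSZ, Z)))))))))
  →19  S(S(S(S(S(S(add(Z, mul(add(SZ, Z), add(SSSZ, Z)))))))))
  →20  S(S(S(S(S(S(mul(add(SZ, Z), add(SSSZ, Z))))))))
  →21  S(S(S(S(S(S(mul(S(add(Z, Z)), add(SSSZ, Z))))))))
  →22  S(S(S(S(S(S(add(add(SSSZ, Z), mul(add(Z, Z), add(SSSZ, Z)))))))))
  →23  S(S(S(S(S(S(add(S(add(SSZ, Z)), mul(add(Z, Z), add(SSSZ, Z)))))))))
  →24  S(S(S(S(S(S(S(add(add(SSZ, Z), mul(add(Z, Z), add(SSSZ, Z))))))))))
  →25  S(S(S(S(S(S(S(add(S(add(SZ, Z)), mul(add(Z, Z), add(SSSZ, Z))))))))))
  →26  S(S(S(S(S(S(S(S(add(add(SZ, Z), mul(add(Z, Z), add(SSSZ, Z)))))))))))
  →27  S(S(S(S(S(S(S(S(add(S(add(Z, Z)), mul(add(Z, Z), add(SSSZ, Z)))))))))))
  →28  S(S(S(S(S(S(S(S(S(add(add(Z, Z), mul(add(Z, Z), add(SSSZ, Z))))))))))))
  →29  S(S(S(S(S(S(S(S(S(add(Z, mul(add(Z, Z), add(SSSZ, Z))))))))))))
  →30  S(S(S(S(S(S(S(S(S(mul(add(Z, Z), add(SSSZ, Z)))))))))))
  →31  S(S(S(S(S(S(S(S(S(mul(Z, add(SSSZ, Z)))))))))))
  →32  S^9(Z)

Term B:
  start: mul(add(add(SZ, SSZ), add(Z, Z)), SSZ)
  →1  mul(add(S(add(Z, SSZ)), add(Z, Z)), SSZ)
  →2  mul(S(add(add(Z, SSZ), add(Z, Z))), SSZ)
  →3  add(SSZ, mul(add(add(Z, SSZ), add(Z, Z)), SSZ))
  →4  S(add(SZ, mul(add(add(Z, SSZ), add(Z, Z)), SSZ)))
  →5  S(S(add(Z, mul(add(add(Z, SSZ), add(Z, Z)), SSZ))))
  →6  S(S(mul(add(add(Z, SSZ), add(Z, Z)), SSZ)))
  →7  S(S(mul(add(SSZ, add(Z, Z)), SSZ)))
  →8  S(S(mul(S(add(SZ, add(Z, Z))), SSZ)))
  →9  S(S(add(SSZ, mul(add(SZ, add(Z, Z)), SSZ))))
  →10  S(S(S(add(SZ, mul(add(SZ, add(Z, Z)), SSZ)))))
  →11  S(S(S(S(add(Z, mul(add(SZ, add(Z, Z)), SSZ))))))
  →12  S(S(S(S(mul(add(SZ, add(Z, Z)), SSZ)))))
  →13  S(S(S(S(mul(S(add(Z, add(Z, Z))), SSZ)))))
  →14  S(S(S(S(add(SSZ, mul(add(Z, add(Z, Z)), SSZ))))))
  →15  S(S(S(S(S(add(SZ, mul(add(Z, add(Z, Z)), SSZ)))))))
  →16  S(S(S(S(S(S(add(Z, mul(add(Z, add(Z, Z)), SSZ))))))))
  →17  S(S(S(S(S(S(mul(add(Z, add(Z, Z)), SSZ)))))))
  →18  S(S(S(S(S(S(mul(add(Z, Z), SSZ)))))))
  →19  S(S(S(S(S(S(mul(Z, SSZ)))))))
  →20  S^6(Z)

Answer: DIFFERENT — A ⇓ S^9(Z), B ⇓ S^6(Z)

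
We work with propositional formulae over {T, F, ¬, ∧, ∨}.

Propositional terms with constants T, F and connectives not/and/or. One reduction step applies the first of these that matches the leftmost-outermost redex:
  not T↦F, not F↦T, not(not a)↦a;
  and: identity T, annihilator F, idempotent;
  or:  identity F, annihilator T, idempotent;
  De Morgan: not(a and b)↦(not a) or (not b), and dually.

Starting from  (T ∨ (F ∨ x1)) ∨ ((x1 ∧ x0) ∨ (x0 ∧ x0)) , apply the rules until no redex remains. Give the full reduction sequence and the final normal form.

Answer: normal form = T  (in 2 steps)

Derivation:
  start: (T ∨ (F ∨ x1)) ∨ ((x1 ∧ x0) ∨ (x0 ∧ x0))
  [1] T ∨ ((x1 ∧ x0) ∨ (x0 ∧ x0))
  [2] T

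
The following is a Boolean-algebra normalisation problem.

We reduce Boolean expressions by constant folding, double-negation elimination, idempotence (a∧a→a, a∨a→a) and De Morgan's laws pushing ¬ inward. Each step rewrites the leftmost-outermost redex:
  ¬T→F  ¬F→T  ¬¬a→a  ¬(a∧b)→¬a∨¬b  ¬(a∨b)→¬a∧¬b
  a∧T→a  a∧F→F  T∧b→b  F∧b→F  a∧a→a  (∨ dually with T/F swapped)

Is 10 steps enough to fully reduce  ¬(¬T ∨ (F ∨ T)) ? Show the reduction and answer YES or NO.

Answer: YES — reaches normal form F in 7 ≤ 10 steps

Reduction:
  start: ¬(¬T ∨ (F ∨ T))
  step 1: ¬¬T ∧ ¬(F ∨ T)
  step 2: T ∧ ¬(F ∨ T)
  step 3: ¬(F ∨ T)
  step 4: ¬F ∧ ¬T
  step 5: T ∧ ¬T
  step 6: ¬T
  step 7: F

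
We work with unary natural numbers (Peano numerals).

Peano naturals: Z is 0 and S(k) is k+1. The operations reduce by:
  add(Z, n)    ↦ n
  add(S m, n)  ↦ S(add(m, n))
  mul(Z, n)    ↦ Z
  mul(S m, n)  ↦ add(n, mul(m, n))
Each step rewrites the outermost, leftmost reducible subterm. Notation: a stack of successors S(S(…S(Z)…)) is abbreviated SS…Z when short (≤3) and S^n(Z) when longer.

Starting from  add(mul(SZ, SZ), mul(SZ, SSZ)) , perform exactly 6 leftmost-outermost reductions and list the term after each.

  start: add(mul(SZ, SZ), mul(SZ, SSZ))
  →1  add(add(SZ, mul(Z, SZ)), mul(SZ, SSZ))
  →2  add(S(add(Z, mul(Z, SZ))), mul(SZ, SSZ))
  →3  S(add(add(Z, mul(Z, SZ)), mul(SZ, SSZ)))
  →4  S(add(mul(Z, SZ), mul(SZ, SSZ)))
  →5  S(add(Z, mul(SZ, SSZ)))
  →6  S(mul(SZ, SSZ))

Answer: after 6 steps: S(mul(SZ, SSZ))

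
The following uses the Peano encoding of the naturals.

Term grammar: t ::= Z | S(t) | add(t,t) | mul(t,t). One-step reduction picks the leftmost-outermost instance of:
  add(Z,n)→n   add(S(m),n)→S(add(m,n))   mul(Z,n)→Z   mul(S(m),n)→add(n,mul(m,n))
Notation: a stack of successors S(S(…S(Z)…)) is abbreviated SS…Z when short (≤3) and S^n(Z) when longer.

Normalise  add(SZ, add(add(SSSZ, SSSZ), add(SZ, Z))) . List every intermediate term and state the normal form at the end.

  start: add(SZ, add(add(SSSZ, SSSZ), add(SZ, Z)))
  step 1: S(add(Z, add(add(SSSZ, SSSZ), add(SZ, Z))))
  step 2: S(add(add(SSSZ, SSSZ), add(SZ, Z)))
  step 3: S(add(S(add(SSZ, SSSZ)), add(SZ, Z)))
  step 4: S(S(add(add(SSZ, SSSZ), add(SZ, Z))))
  step 5: S(S(add(S(add(SZ, SSSZ)), add(SZ, Z))))
  step 6: S(S(S(add(add(SZ, SSSZ), add(SZ, Z)))))
  step 7: S(S(S(add(S(add(Z, SSSZ)), add(SZ, Z)))))
  step 8: S(S(S(S(add(add(Z, SSSZ), add(SZ, Z))))))
  step 9: S(S(S(S(add(SSSZ, add(SZ, Z))))))
  step 10: S(S(S(S(S(add(SSZ, add(SZ, Z)))))))
  step 11: S(S(S(S(S(S(add(SZ, add(SZ, Z))))))))
  step 12: S(S(S(S(S(S(S(add(Z, add(SZ, Z)))))))))
  step 13: S(S(S(S(S(S(S(add(SZ, Z))))))))
  step 14: S(S(S(S(S(S(S(S(add(Z, Z)))))))))
  step 15: S^8(Z)

Answer: normal form = S^8(Z)  (in 15 steps)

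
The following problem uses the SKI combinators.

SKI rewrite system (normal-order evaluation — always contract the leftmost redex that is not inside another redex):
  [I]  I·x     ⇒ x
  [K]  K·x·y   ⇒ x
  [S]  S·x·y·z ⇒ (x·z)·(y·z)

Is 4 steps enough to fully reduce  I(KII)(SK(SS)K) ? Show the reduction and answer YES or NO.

Answer: NO — after 4 steps the term is KK(SSK), not yet normal

Derivation:
  start: I(KII)(SK(SS)K)
  step 1: KII(SK(SS)K)
  step 2: I(SK(SS)K)
  step 3: SK(SS)K
  step 4: KK(SSK)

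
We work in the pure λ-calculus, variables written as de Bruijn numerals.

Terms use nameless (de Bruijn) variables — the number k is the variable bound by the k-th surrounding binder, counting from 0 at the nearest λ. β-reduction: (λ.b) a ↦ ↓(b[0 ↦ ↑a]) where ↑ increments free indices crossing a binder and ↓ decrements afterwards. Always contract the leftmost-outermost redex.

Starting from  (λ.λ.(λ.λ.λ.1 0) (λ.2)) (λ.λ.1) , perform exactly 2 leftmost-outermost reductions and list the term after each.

  start: (λ.λ.(λ.λ.λ.1 0) (λ.2)) (λ.λ.1)
  step 1: λ.(λ.λ.λ.1 0) (λ.λ.λ.1)
  step 2: λ.λ.λ.1 0

Answer: after 2 steps: λ.λ.λ.1 0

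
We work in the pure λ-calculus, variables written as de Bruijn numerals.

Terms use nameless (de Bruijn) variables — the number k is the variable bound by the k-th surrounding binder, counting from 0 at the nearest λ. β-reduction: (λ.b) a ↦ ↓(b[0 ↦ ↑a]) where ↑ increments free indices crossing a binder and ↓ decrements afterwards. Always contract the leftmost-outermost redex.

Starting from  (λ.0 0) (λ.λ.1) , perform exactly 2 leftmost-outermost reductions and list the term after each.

Answer: after 2 steps: λ.λ.λ.1

Derivation:
  start: (λ.0 0) (λ.λ.1)
  →1  (λ.λ.1) (λ.λ.1)
  →2  λ.λ.λ.1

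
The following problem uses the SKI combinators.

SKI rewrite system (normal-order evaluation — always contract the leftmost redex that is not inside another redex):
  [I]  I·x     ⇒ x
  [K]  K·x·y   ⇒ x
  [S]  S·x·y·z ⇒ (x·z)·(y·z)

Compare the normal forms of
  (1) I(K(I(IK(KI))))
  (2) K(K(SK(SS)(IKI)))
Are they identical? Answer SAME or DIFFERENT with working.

Answer: SAME — A ⇓ K(K(KI)), B ⇓ K(K(KI))

Reduction:
Term A:
  start: I(K(I(IK(KI))))
  →1  K(I(IK(KI)))
  →2  K(IK(KI))
  →3  K(K(KI))

Term B:
  start: K(K(SK(SS)(IKI)))
  →1  K(K(K(IKI)(SS(IKI))))
  →2  K(K(IKI))
  →3  K(K(KI))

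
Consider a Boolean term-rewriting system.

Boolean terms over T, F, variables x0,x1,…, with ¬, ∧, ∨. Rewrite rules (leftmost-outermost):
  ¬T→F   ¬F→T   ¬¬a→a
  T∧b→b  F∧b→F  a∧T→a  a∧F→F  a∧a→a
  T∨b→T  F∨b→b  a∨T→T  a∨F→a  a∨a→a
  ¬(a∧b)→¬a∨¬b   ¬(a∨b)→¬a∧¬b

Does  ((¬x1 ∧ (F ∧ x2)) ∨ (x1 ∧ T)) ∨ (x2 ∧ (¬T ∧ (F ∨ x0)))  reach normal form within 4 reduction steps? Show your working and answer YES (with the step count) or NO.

Answer: NO — after 4 steps the term is x1 ∨ (x2 ∧ (¬T ∧ (F ∨ x0))), not yet normal

Working:
  start: ((¬x1 ∧ (F ∧ x2)) ∨ (x1 ∧ T)) ∨ (x2 ∧ (¬T ∧ (F ∨ x0)))
  step 1: ((¬x1 ∧ F) ∨ (x1 ∧ T)) ∨ (x2 ∧ (¬T ∧ (F ∨ x0)))
  step 2: (F ∨ (x1 ∧ T)) ∨ (x2 ∧ (¬T ∧ (F ∨ x0)))
  step 3: (x1 ∧ T) ∨ (x2 ∧ (¬T ∧ (F ∨ x0)))
  step 4: x1 ∨ (x2 ∧ (¬T ∧ (F ∨ x0)))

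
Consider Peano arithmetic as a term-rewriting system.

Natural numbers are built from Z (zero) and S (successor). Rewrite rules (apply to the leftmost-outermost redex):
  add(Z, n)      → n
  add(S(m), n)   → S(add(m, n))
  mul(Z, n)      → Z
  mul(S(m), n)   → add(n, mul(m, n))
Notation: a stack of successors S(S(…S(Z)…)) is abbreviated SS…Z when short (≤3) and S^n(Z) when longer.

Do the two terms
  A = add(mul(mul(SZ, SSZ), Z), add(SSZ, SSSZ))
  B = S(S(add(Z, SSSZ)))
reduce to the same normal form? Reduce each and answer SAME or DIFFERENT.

Term A:
  start: add(mul(mul(SZ, SSZ), Z), add(SSZ, SSSZ))
  →1  add(mul(add(SSZ, mul(Z, SSZ)), Z), add(SSZ, SSSZ))
  →2  add(mul(S(add(SZ, mul(Z, SSZ))), Z), add(SSZ, SSSZ))
  →3  add(add(Z, mul(add(SZ, mul(Z, SSZ)), Z)), add(SSZ, SSSZ))
  →4  add(mul(add(SZ, mul(Z, SSZ)), Z), add(SSZ, SSSZ))
  →5  add(mul(S(add(Z, mul(Z, SSZ))), Z), add(SSZ, SSSZ))
  →6  add(add(Z, mul(add(Z, mul(Z, SSZ)), Z)), add(SSZ, SSSZ))
  →7  add(mul(add(Z, mul(Z, SSZ)), Z), add(SSZ, SSSZ))
  →8  add(mul(mul(Z, SSZ), Z), add(SSZ, SSSZ))
  →9  add(mul(Z, Z), add(SSZ, SSSZ))
  →10  add(Z, add(SSZ, SSSZ))
  →11  add(SSZ, SSSZ)
  →12  S(add(SZ, SSSZ))
  →13  S(S(add(Z, SSSZ)))
  →14  S^5(Z)

Term B:
  start: S(S(add(Z, SSSZ)))
  →1  S^5(Z)

Answer: SAME — A ⇓ S^5(Z), B ⇓ S^5(Z)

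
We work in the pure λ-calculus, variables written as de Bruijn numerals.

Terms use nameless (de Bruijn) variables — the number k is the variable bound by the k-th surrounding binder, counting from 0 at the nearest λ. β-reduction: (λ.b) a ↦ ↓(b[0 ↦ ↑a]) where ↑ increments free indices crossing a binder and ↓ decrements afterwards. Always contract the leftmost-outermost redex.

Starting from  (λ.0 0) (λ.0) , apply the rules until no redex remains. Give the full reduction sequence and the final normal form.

  start: (λ.0 0) (λ.0)
  [1] (λ.0) (λ.0)
  [2] λ.0

Answer: normal form = λ.0  (in 2 steps)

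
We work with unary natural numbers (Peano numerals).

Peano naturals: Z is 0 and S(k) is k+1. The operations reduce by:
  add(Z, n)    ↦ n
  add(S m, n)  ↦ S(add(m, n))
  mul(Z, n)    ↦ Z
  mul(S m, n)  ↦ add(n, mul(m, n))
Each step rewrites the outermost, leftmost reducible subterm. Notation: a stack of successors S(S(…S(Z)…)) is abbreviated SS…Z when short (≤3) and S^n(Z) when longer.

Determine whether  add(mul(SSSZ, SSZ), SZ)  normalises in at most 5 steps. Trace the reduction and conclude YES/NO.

Answer: NO — after 5 steps the term is S(S(add(add(Z, mul(SSZ, SSZ)), SZ))), not yet normal

Derivation:
  start: add(mul(SSSZ, SSZ), SZ)
  step 1: add(add(SSZ, mul(SSZ, SSZ)), SZ)
  step 2: add(S(add(SZ, mul(SSZ, SSZ))), SZ)
  step 3: S(add(add(SZ, mul(SSZ, SSZ)), SZ))
  step 4: S(add(S(add(Z, mul(SSZ, SSZ))), SZ))
  step 5: S(S(add(add(Z, mul(SSZ, SSZ)), SZ)))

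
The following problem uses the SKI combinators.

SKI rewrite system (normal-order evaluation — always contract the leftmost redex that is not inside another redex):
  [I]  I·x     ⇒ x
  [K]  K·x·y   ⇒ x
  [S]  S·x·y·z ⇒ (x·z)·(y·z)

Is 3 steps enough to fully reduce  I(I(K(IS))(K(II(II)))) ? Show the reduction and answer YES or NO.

  start: I(I(K(IS))(K(II(II))))
  →1  I(K(IS))(K(II(II)))
  →2  K(IS)(K(II(II)))
  →3  IS

Answer: NO — after 3 steps the term is IS, not yet normal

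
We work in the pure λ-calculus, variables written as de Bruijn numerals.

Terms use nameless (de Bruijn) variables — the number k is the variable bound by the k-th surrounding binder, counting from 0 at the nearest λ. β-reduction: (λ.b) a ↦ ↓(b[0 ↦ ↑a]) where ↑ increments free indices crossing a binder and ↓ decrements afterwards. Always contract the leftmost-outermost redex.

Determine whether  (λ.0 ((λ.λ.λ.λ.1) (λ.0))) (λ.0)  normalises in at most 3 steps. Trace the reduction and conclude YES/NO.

  start: (λ.0 ((λ.λ.λ.λ.1) (λ.0))) (λ.0)
  →1  (λ.0) ((λ.λ.λ.λ.1) (λ.0))
  →2  (λ.λ.λ.λ.1) (λ.0)
  →3  λ.λ.λ.1

Answer: YES — reaches normal form λ.λ.λ.1 in 3 ≤ 3 steps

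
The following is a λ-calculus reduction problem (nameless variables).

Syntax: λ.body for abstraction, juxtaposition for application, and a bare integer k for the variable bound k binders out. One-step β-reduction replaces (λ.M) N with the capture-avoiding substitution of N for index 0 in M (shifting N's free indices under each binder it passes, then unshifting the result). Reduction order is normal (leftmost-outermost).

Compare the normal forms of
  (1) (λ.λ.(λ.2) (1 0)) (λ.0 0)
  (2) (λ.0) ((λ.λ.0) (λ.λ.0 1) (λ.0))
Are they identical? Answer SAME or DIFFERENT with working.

Answer: DIFFERENT — A ⇓ λ.λ.0 0, B ⇓ λ.0

Derivation:
Term A:
  start: (λ.λ.(λ.2) (1 0)) (λ.0 0)
  →1  λ.(λ.λ.0 0) ((λ.0 0) 0)
  →2  λ.λ.0 0

Term B:
  start: (λ.0) ((λ.λ.0) (λ.λ.0 1) (λ.0))
  →1  (λ.λ.0) (λ.λ.0 1) (λ.0)
  →2  (λ.0) (λ.0)
  →3  λ.0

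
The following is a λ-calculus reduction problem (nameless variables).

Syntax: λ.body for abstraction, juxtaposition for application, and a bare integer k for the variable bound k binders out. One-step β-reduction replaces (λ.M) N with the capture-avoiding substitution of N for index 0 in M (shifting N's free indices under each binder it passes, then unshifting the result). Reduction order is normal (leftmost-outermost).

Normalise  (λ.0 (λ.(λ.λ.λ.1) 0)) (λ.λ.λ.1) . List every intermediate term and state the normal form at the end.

Answer: normal form = λ.λ.1  (in 2 steps)

Derivation:
  start: (λ.0 (λ.(λ.λ.λ.1) 0)) (λ.λ.λ.1)
  →1  (λ.λ.λ.1) (λ.(λ.λ.λ.1) 0)
  →2  λ.λ.1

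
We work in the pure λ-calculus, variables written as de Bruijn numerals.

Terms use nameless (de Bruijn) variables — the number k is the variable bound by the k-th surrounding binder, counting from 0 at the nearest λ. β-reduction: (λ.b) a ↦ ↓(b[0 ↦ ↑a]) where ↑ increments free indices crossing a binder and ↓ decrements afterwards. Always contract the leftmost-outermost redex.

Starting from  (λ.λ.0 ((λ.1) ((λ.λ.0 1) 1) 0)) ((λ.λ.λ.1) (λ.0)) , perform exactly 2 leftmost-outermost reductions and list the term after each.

  start: (λ.λ.0 ((λ.1) ((λ.λ.0 1) 1) 0)) ((λ.λ.λ.1) (λ.0))
  step 1: λ.0 ((λ.1) ((λ.λ.0 1) ((λ.λ.λ.1) (λ.0))) 0)
  step 2: λ.0 (0 0)

Answer: after 2 steps: λ.0 (0 0)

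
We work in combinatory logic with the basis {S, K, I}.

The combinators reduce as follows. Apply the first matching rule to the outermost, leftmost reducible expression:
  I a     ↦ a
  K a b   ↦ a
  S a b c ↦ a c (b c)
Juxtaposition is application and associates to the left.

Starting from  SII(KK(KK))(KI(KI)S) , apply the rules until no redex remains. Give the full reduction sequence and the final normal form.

  start: SII(KK(KK))(KI(KI)S)
  step 1: I(KK(KK))(I(KK(KK)))(KI(KI)S)
  step 2: KK(KK)(I(KK(KK)))(KI(KI)S)
  step 3: K(I(KK(KK)))(KI(KI)S)
  step 4: I(KK(KK))
  step 5: KK(KK)
  step 6: K

Answer: normal form = K  (in 6 steps)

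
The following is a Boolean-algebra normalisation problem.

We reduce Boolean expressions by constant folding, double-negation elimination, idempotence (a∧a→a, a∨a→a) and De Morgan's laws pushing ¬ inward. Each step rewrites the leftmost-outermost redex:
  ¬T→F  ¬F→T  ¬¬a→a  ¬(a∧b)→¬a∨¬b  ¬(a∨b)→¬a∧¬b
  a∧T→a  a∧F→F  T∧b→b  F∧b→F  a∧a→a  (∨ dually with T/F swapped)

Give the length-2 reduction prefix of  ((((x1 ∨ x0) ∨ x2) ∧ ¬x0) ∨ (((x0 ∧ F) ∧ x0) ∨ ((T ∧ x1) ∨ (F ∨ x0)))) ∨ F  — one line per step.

  start: ((((x1 ∨ x0) ∨ x2) ∧ ¬x0) ∨ (((x0 ∧ F) ∧ x0) ∨ ((T ∧ x1) ∨ (F ∨ x0)))) ∨ F
  →1  (((x1 ∨ x0) ∨ x2) ∧ ¬x0) ∨ (((x0 ∧ F) ∧ x0) ∨ ((T ∧ x1) ∨ (F ∨ x0)))
  →2  (((x1 ∨ x0) ∨ x2) ∧ ¬x0) ∨ ((F ∧ x0) ∨ ((T ∧ x1) ∨ (F ∨ x0)))

Answer: after 2 steps: (((x1 ∨ x0) ∨ x2) ∧ ¬x0) ∨ ((F ∧ x0) ∨ ((T ∧ x1) ∨ (F ∨ x0)))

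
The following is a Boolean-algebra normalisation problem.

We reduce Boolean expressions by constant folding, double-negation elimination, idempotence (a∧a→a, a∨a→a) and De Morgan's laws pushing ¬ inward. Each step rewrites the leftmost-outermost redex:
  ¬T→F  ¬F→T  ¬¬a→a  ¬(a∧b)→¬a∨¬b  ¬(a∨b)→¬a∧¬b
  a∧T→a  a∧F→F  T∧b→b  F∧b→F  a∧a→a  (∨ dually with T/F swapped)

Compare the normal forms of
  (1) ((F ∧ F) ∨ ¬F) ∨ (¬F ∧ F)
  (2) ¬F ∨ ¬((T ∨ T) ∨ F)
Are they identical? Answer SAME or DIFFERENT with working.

Answer: SAME — A ⇓ T, B ⇓ T

Working:
Term A:
  start: ((F ∧ F) ∨ ¬F) ∨ (¬F ∧ F)
  →1  (F ∨ ¬F) ∨ (¬F ∧ F)
  →2  ¬F ∨ (¬F ∧ F)
  →3  T ∨ (¬F ∧ F)
  →4  T

Term B:
  start: ¬F ∨ ¬((T ∨ T) ∨ F)
  →1  T ∨ ¬((T ∨ T) ∨ F)
  →2  T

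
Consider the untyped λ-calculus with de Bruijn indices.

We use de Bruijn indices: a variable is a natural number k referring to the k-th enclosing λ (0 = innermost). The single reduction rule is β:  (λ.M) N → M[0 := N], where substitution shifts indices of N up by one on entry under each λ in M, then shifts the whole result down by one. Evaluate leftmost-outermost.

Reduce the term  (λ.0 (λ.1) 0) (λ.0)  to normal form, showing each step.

Answer: normal form = λ.0  (in 3 steps)

Derivation:
  start: (λ.0 (λ.1) 0) (λ.0)
  [1] (λ.0) (λ.λ.0) (λ.0)
  [2] (λ.λ.0) (λ.0)
  [3] λ.0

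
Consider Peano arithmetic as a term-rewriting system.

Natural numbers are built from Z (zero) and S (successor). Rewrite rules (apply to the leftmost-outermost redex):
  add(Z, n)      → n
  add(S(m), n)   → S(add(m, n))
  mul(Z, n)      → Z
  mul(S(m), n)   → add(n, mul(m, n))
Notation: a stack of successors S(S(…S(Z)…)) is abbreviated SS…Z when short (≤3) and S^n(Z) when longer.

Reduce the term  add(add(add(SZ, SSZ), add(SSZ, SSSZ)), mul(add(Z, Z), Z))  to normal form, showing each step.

Answer: normal form = S^8(Z)  (in 20 steps)

Derivation:
  start: add(add(add(SZ, SSZ), add(SSZ, SSSZ)), mul(add(Z, Z), Z))
  step 1: add(add(S(add(Z, SSZ)), add(SSZ, SSSZ)), mul(add(Z, Z), Z))
  step 2: add(S(add(add(Z, SSZ), add(SSZ, SSSZ))), mul(add(Z, Z), Z))
  step 3: S(add(add(add(Z, SSZ), add(SSZ, SSSZ)), mul(add(Z, Z), Z)))
  step 4: S(add(add(SSZ, add(SSZ, SSSZ)), mul(add(Z, Z), Z)))
  step 5: S(add(S(add(SZ, add(SSZ, SSSZ))), mul(add(Z, Z), Z)))
  step 6: S(S(add(add(SZ, add(SSZ, SSSZ)), mul(add(Z, Z), Z))))
  step 7: S(S(add(S(add(Z, add(SSZ, SSSZ))), mul(add(Z, Z), Z))))
  step 8: S(S(S(add(add(Z, add(SSZ, SSSZ)), mul(add(Z, Z), Z)))))
  step 9: S(S(S(add(add(SSZ, SSSZ), mul(add(Z, Z), Z)))))
  step 10: S(S(S(add(S(add(SZ, SSSZ)), mul(add(Z, Z), Z)))))
  step 11: S(S(S(S(add(add(SZ, SSSZ), mul(add(Z, Z), Z))))))
  step 12: S(S(S(S(add(S(add(Z, SSSZ)), mul(add(Z, Z), Z))))))
  step 13: S(S(S(S(S(add(add(Z, SSSZ), mul(add(Z, Z), Z)))))))
  step 14: S(S(S(S(S(add(SSSZ, mul(add(Z, Z), Z)))))))
  step 15: S(S(S(S(S(S(add(SSZ, mul(add(Z, Z), Z))))))))
  step 16: S(S(S(S(S(S(S(add(SZ, mul(add(Z, Z), Z)))))))))
  step 17: S(S(S(S(S(S(S(S(add(Z, mul(add(Z, Z), Z))))))))))
  step 18: S(S(S(S(S(S(S(S(mul(add(Z, Z), Z)))))))))
  step 19: S(S(S(S(S(S(S(S(mul(Z, Z)))))))))
  step 20: S^8(Z)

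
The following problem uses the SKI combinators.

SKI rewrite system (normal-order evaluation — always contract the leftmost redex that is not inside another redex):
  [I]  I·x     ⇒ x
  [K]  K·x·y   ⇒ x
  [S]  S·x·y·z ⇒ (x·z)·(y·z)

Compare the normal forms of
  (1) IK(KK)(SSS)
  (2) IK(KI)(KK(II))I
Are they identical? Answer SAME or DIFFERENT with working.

Answer: DIFFERENT — A ⇓ KK, B ⇓ I

Reduction:
Term A:
  start: IK(KK)(SSS)
  step 1: K(KK)(SSS)
  step 2: KK

Term B:
  start: IK(KI)(KK(II))I
  step 1: K(KI)(KK(II))I
  step 2: KII
  step 3: I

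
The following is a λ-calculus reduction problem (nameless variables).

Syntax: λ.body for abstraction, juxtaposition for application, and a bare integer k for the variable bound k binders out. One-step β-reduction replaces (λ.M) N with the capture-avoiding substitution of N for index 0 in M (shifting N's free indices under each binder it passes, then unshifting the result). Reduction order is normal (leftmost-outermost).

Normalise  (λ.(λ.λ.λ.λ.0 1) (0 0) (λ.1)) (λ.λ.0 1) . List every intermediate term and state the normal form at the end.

Answer: normal form = λ.λ.0 1  (in 3 steps)

Working:
  start: (λ.(λ.λ.λ.λ.0 1) (0 0) (λ.1)) (λ.λ.0 1)
  [1] (λ.λ.λ.λ.0 1) ((λ.λ.0 1) (λ.λ.0 1)) (λ.λ.λ.0 1)
  [2] (λ.λ.λ.0 1) (λ.λ.λ.0 1)
  [3] λ.λ.0 1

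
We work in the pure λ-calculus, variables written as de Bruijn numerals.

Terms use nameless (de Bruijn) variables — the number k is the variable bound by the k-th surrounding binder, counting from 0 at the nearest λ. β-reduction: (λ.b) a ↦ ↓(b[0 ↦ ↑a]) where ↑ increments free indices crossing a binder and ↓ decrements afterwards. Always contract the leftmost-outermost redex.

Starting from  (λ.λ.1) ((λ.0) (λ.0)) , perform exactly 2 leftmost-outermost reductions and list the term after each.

Answer: after 2 steps: λ.λ.0

Derivation:
  start: (λ.λ.1) ((λ.0) (λ.0))
  step 1: λ.(λ.0) (λ.0)
  step 2: λ.λ.0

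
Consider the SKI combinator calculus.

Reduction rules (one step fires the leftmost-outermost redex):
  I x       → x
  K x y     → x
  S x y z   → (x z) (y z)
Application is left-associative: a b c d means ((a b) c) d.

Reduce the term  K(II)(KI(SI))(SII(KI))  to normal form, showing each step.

  start: K(II)(KI(SI))(SII(KI))
  step 1: II(SII(KI))
  step 2: I(SII(KI))
  step 3: SII(KI)
  step 4: I(KI)(I(KI))
  step 5: KI(I(KI))
  step 6: I

Answer: normal form = I  (in 6 steps)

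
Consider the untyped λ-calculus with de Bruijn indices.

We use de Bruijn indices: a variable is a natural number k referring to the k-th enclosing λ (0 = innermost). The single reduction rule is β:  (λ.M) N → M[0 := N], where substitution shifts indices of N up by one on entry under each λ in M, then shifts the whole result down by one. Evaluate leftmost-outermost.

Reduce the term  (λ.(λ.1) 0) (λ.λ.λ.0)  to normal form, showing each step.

Answer: normal form = λ.λ.λ.0  (in 2 steps)

Working:
  start: (λ.(λ.1) 0) (λ.λ.λ.0)
  step 1: (λ.λ.λ.λ.0) (λ.λ.λ.0)
  step 2: λ.λ.λ.0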